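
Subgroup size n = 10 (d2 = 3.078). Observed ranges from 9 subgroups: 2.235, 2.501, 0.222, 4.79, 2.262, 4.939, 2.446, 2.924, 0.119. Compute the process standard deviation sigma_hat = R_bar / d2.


R_bar = (2.235 + 2.501 + 0.222 + 4.79 + 2.262 + 4.939 + 2.446 + 2.924 + 0.119) / 9
R_bar = 22.438 / 9 = 2.4931111
sigma_hat = R_bar / d2 = 2.4931111 / 3.078 = 0.8100

0.8100


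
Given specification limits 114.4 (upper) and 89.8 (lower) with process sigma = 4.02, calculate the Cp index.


Cp = (USL - LSL) / (6 * sigma)
= (114.4 - 89.8) / (6 * 4.02)
= 24.6000 / 24.1200
= 1.0199

1.0199


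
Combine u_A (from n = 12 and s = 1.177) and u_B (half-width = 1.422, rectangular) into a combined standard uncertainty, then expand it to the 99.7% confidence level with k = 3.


u_A = s / sqrt(n) = 1.177 / sqrt(12) = 0.33977063
u_B = half_width / sqrt(3) = 1.422 / sqrt(3) = 0.82099208
uc = sqrt(u_A^2 + u_B^2) = sqrt(0.33977063^2 + 0.82099208^2) = 0.88852241
U = k * uc = 3 * 0.88852241
U = 2.6656

2.6656


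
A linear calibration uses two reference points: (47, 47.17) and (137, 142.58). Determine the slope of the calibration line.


slope = (y2 - y1) / (x2 - x1)
= (142.58 - 47.17) / (137 - 47)
= 95.4100 / 90
= 1.0601

1.0601


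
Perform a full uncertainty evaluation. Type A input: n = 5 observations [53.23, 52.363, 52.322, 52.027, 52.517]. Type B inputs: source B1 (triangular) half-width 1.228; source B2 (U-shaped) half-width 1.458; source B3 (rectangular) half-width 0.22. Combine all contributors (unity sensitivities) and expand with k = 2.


mean = (53.23 + 52.363 + 52.322 + 52.027 + 52.517) / 5 = 52.4918
s = sqrt(sum((x - mean)^2)/(n-1)) = 0.44917558
u_A = s / sqrt(n) = 0.44917558 / sqrt(5) = 0.20087743
u_B1 = 1.228 / sqrt(6) = 0.5013289
u_B2 = 1.458 / sqrt(2) = 1.0309617
u_B3 = 0.22 / sqrt(3) = 0.12701706
uc = sqrt(0.20087743^2 + 0.5013289^2 + 1.0309617^2 + 0.12701706^2) = 1.170768
U = k * uc = 2 * 1.170768
U = 2.3415

2.3415


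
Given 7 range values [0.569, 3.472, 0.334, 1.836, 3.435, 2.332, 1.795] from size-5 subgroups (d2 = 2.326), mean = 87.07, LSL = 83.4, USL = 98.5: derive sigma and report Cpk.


R_bar = (0.569 + 3.472 + 0.334 + 1.836 + 3.435 + 2.332 + 1.795) / 7 = 1.9675714
sigma = R_bar / d2 = 1.9675714 / 2.326 = 0.84590344
Cp = (USL - LSL)/(6*sigma) = (98.5 - 83.4)/(6*0.84590344) = 2.9751
Cpu = (98.5 - 87.07)/(3*0.84590344) = 4.5041
Cpl = (87.07 - 83.4)/(3*0.84590344) = 1.4462
Cpk = min(Cpu, Cpl) = 1.4462

1.4462


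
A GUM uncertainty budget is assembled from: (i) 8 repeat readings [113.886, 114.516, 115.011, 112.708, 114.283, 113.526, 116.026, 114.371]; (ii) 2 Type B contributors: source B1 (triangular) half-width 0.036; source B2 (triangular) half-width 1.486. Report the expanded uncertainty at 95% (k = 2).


mean = (113.886 + 114.516 + 115.011 + 112.708 + 114.283 + 113.526 + 116.026 + 114.371) / 8 = 114.290875
s = sqrt(sum((x - mean)^2)/(n-1)) = 0.98856699
u_A = s / sqrt(n) = 0.98856699 / sqrt(8) = 0.34951121
u_B1 = 0.036 / sqrt(6) = 0.014696938
u_B2 = 1.486 / sqrt(6) = 0.60665696
uc = sqrt(0.34951121^2 + 0.014696938^2 + 0.60665696^2) = 0.70029048
U = k * uc = 2 * 0.70029048
U = 1.4006

1.4006


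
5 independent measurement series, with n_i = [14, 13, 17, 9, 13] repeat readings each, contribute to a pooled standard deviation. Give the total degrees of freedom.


nu = sum_i (n_i - 1)
nu = ((14 - 1) + (13 - 1) + (17 - 1) + (9 - 1) + (13 - 1))
nu = 13 + 12 + 16 + 8 + 12
nu = 61

61


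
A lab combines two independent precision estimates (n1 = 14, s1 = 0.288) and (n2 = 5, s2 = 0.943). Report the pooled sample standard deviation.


s_p = sqrt(((n1-1)*s1^2 + (n2-1)*s2^2) / (n1+n2-2))
numerator = (14-1)*0.288^2 + (5-1)*0.943^2 = 1.078272 + 3.556996 = 4.635268
denominator = 14 + 5 - 2 = 17
s_p^2 = 4.635268 / 17 = 0.27266282
s_p = sqrt(0.27266282) = 0.5222

0.5222


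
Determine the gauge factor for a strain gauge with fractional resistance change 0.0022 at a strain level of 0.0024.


GF = (dR/R) / epsilon
= 0.0022 / 0.0024
= 0.9167

0.9167


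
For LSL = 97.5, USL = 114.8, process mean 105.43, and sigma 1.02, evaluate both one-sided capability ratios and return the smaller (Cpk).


Cpu = (USL - mean) / (3*sigma) = (114.8 - 105.43) / (3*1.02) = 3.0621
Cpl = (mean - LSL) / (3*sigma) = (105.43 - 97.5) / (3*1.02) = 2.5915
Cpk = min(Cpu, Cpl) = 2.5915

2.5915


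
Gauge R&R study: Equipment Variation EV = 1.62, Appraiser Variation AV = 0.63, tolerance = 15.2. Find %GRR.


GRR = sqrt(EV^2 + AV^2) = sqrt(1.62^2 + 0.63^2) = 1.7381887
%GRR = GRR / tol * 100 = 1.7381887 / 15.2 * 100
%GRR = 11.4355

11.4355


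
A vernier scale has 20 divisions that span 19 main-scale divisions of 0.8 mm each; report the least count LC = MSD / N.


LC = MSD / n_div
= 0.8 / 20
= 0.0400

0.0400


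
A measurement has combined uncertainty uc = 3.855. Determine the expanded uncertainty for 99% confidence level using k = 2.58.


U = k * uc
U = 2.58 * 3.855
U = 9.9459

9.9459


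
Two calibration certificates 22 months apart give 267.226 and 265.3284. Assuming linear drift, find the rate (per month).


rate = (v2 - v1) / months
= (265.3284 - 267.226) / 22
= -1.8976 / 22
= -0.0863

-0.0863


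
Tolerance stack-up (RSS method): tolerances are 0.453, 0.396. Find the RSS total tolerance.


RSS = sqrt(0.453^2 + 0.396^2)
= sqrt(0.362025)
= 0.6017

0.6017


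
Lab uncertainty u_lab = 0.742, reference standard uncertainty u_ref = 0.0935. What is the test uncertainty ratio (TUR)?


TUR = u_lab / u_ref
= 0.742 / 0.0935
= 7.9358

7.9358


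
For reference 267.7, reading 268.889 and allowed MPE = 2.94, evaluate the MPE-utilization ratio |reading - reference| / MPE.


e = indication - reference = 268.889 - 267.7 = 1.1890
|e| = 1.1890
ratio = |e| / MPE = 1.1890 / 2.94
ratio = 0.4044

0.4044


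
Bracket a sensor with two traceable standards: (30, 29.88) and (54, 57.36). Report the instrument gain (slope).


slope = (y2 - y1) / (x2 - x1)
= (57.36 - 29.88) / (54 - 30)
= 27.4800 / 24
= 1.1450

1.1450


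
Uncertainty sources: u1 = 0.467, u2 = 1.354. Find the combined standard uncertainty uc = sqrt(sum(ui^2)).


uc = sqrt(0.467^2 + 1.354^2)
uc = sqrt(2.051405)
uc = 1.4323

1.4323


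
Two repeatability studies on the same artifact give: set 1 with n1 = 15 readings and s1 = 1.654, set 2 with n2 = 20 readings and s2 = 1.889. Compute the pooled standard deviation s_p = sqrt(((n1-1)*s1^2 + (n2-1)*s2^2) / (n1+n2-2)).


s_p = sqrt(((n1-1)*s1^2 + (n2-1)*s2^2) / (n1+n2-2))
numerator = (15-1)*1.654^2 + (20-1)*1.889^2 = 38.300024 + 67.798099 = 106.09812
denominator = 15 + 20 - 2 = 33
s_p^2 = 106.09812 / 33 = 3.2150945
s_p = sqrt(3.2150945) = 1.7931

1.7931


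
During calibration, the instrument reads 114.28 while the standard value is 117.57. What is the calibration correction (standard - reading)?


Correction = standard - reading
= 117.57 - 114.28
= 3.2900

3.2900


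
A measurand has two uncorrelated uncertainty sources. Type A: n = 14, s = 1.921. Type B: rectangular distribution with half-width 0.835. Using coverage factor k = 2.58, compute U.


u_A = s / sqrt(n) = 1.921 / sqrt(14) = 0.51340885
u_B = half_width / sqrt(3) = 0.835 / sqrt(3) = 0.48208747
uc = sqrt(u_A^2 + u_B^2) = sqrt(0.51340885^2 + 0.48208747^2) = 0.70427053
U = k * uc = 2.58 * 0.70427053
U = 1.8170

1.8170


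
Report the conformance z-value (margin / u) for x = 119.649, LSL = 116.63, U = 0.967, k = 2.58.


u = U / k = 0.967 / 2.58 = 0.3748062
margin = |LSL - x| = |116.63 - 119.649| = 3.019
z = margin / u = 3.019 / 0.3748062
z = 8.0548

8.0548


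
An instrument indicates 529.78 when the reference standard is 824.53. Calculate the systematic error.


Systematic error = measured - true
= 529.78 - 824.53
= -294.7500

-294.7500


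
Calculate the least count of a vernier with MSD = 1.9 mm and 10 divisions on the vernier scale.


LC = MSD / n_div
= 1.9 / 10
= 0.1900

0.1900


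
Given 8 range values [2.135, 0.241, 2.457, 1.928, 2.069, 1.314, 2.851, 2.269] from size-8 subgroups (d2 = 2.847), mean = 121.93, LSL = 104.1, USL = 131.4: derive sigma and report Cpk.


R_bar = (2.135 + 0.241 + 2.457 + 1.928 + 2.069 + 1.314 + 2.851 + 2.269) / 8 = 1.908
sigma = R_bar / d2 = 1.908 / 2.847 = 0.67017914
Cp = (USL - LSL)/(6*sigma) = (131.4 - 104.1)/(6*0.67017914) = 6.7892
Cpu = (131.4 - 121.93)/(3*0.67017914) = 4.7102
Cpl = (121.93 - 104.1)/(3*0.67017914) = 8.8683
Cpk = min(Cpu, Cpl) = 4.7102

4.7102


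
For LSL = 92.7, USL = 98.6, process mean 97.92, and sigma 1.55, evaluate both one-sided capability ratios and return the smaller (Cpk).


Cpu = (USL - mean) / (3*sigma) = (98.6 - 97.92) / (3*1.55) = 0.1462
Cpl = (mean - LSL) / (3*sigma) = (97.92 - 92.7) / (3*1.55) = 1.1226
Cpk = min(Cpu, Cpl) = 0.1462

0.1462


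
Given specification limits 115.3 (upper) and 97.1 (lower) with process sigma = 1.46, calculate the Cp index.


Cp = (USL - LSL) / (6 * sigma)
= (115.3 - 97.1) / (6 * 1.46)
= 18.2000 / 8.7600
= 2.0776

2.0776


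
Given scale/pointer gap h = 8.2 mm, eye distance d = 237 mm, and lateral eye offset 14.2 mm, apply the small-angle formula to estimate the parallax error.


error = h * offset / d
= 8.2 * 14.2 / 237
= 0.4913

0.4913


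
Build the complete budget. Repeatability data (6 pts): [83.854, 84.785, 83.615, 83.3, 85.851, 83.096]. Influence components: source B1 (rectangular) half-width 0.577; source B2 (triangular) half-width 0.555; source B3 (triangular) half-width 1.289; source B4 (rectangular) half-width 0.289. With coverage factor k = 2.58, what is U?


mean = (83.854 + 84.785 + 83.615 + 83.3 + 85.851 + 83.096) / 6 = 84.0835
s = sqrt(sum((x - mean)^2)/(n-1)) = 1.046647
u_A = s / sqrt(n) = 1.046647 / sqrt(6) = 0.42729185
u_B1 = 0.577 / sqrt(3) = 0.33313111
u_B2 = 0.555 / sqrt(6) = 0.2265778
u_B3 = 1.289 / sqrt(6) = 0.52623205
u_B4 = 0.289 / sqrt(3) = 0.16685423
uc = sqrt(0.42729185^2 + 0.33313111^2 + 0.2265778^2 + 0.52623205^2 + 0.16685423^2) = 0.80601034
U = k * uc = 2.58 * 0.80601034
U = 2.0795

2.0795


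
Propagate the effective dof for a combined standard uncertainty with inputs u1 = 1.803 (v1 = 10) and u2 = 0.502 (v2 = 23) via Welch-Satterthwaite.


uc = sqrt(u1^2 + u2^2) = sqrt(1.803^2 + 0.502^2) = 1.8715803
v_eff = uc^4 / (u1^4/v1 + u2^4/v2)
= 1.8715803^4 / (1.803^4/10 + 0.502^4/23)
= 12.269698 / 1.059537
v_eff = 11.5802

11.5802


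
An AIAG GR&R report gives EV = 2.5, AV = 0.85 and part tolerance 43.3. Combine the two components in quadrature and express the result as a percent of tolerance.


GRR = sqrt(EV^2 + AV^2) = sqrt(2.5^2 + 0.85^2) = 2.6405492
%GRR = GRR / tol * 100 = 2.6405492 / 43.3 * 100
%GRR = 6.0983

6.0983


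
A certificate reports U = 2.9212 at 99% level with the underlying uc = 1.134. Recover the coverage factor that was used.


k = U / uc
k = 2.9212 / 1.134
k = 2.576

2.576


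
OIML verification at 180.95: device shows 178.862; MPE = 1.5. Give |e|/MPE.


e = indication - reference = 178.862 - 180.95 = -2.0880
|e| = 2.0880
ratio = |e| / MPE = 2.0880 / 1.5
ratio = 1.3920

1.3920


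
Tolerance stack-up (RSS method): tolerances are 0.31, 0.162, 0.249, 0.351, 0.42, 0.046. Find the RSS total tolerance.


RSS = sqrt(0.31^2 + 0.162^2 + 0.249^2 + 0.351^2 + 0.42^2 + 0.046^2)
= sqrt(0.486062)
= 0.6972

0.6972


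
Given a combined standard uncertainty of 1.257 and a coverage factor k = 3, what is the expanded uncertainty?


U = k * uc
U = 3 * 1.257
U = 3.7710

3.7710


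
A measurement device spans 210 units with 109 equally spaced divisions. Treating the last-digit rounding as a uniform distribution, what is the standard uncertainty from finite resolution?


resolution = range / divisions
resolution = 210 / 109 = 1.9266055
u_res = resolution / (2*sqrt(3))
u_res = 1.9266055 / 3.4641016
u_res = 0.5562

0.5562


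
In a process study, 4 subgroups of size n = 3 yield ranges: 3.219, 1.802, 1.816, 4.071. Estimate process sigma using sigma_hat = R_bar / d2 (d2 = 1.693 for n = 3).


R_bar = (3.219 + 1.802 + 1.816 + 4.071) / 4
R_bar = 10.908 / 4 = 2.727
sigma_hat = R_bar / d2 = 2.727 / 1.693 = 1.6108

1.6108


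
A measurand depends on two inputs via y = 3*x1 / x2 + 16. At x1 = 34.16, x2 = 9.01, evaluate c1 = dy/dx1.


y = 3*x1 / x2 + 16
dy/dx1 = 3/x2
Evaluate at x2 = 9.01: c1 = 3 / 9.01
c1 = 0.3330

0.3330


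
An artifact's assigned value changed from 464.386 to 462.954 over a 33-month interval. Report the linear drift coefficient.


rate = (v2 - v1) / months
= (462.954 - 464.386) / 33
= -1.4320 / 33
= -0.0434

-0.0434


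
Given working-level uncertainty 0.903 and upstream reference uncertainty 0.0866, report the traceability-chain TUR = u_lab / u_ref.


TUR = u_lab / u_ref
= 0.903 / 0.0866
= 10.4273

10.4273


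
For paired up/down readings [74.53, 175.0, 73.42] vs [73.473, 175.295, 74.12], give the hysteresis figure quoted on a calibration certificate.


|74.53 - 73.473| = 1.0570
|175.0 - 175.295| = 0.2950
|73.42 - 74.12| = 0.7000
hysteresis = max(diffs) = 1.0570

1.0570


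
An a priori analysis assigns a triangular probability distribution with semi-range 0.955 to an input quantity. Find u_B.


u_B = half_width / sqrt(6)
u_B = 0.955 / 2.4494897
u_B = 0.3899

0.3899


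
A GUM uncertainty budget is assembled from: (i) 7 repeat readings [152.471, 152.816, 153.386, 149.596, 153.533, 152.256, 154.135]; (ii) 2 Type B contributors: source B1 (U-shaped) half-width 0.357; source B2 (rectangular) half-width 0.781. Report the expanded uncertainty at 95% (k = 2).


mean = (152.471 + 152.816 + 153.386 + 149.596 + 153.533 + 152.256 + 154.135) / 7 = 152.599
s = sqrt(sum((x - mean)^2)/(n-1)) = 1.4747967
u_A = s / sqrt(n) = 1.4747967 / sqrt(7) = 0.55742076
u_B1 = 0.357 / sqrt(2) = 0.25243712
u_B2 = 0.781 / sqrt(3) = 0.45091056
uc = sqrt(0.55742076^2 + 0.25243712^2 + 0.45091056^2) = 0.76010706
U = k * uc = 2 * 0.76010706
U = 1.5202

1.5202


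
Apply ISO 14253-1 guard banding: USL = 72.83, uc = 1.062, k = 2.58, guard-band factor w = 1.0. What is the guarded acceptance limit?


U = k * uc = 2.58 * 1.062 = 2.73996
guard band g = w * U = 1.0 * 2.73996 = 2.73996
AL = USL - g = 72.83 - 2.73996
AL = 70.0900

70.0900


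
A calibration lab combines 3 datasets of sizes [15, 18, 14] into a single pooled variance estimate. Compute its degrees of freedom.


nu = sum_i (n_i - 1)
nu = ((15 - 1) + (18 - 1) + (14 - 1))
nu = 14 + 17 + 13
nu = 44

44


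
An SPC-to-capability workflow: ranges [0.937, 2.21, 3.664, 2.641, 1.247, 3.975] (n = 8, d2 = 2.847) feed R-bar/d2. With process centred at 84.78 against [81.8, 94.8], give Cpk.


R_bar = (0.937 + 2.21 + 3.664 + 2.641 + 1.247 + 3.975) / 6 = 2.4456667
sigma = R_bar / d2 = 2.4456667 / 2.847 = 0.85903291
Cp = (USL - LSL)/(6*sigma) = (94.8 - 81.8)/(6*0.85903291) = 2.5222
Cpu = (94.8 - 84.78)/(3*0.85903291) = 3.8881
Cpl = (84.78 - 81.8)/(3*0.85903291) = 1.1563
Cpk = min(Cpu, Cpl) = 1.1563

1.1563


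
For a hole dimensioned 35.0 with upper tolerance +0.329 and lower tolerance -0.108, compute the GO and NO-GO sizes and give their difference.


GO = nominal - lower_tol (smallest hole = maximum material condition)
GO = 35.0 - 0.108 = 34.892
NO-GO = nominal + upper_tol (largest hole = least material condition)
NO-GO = 35.0 + 0.329 = 35.329
spread = NO-GO - GO = 35.329 - 34.892 = 0.4370

0.4370


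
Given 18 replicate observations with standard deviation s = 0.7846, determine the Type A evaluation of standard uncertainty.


u_A = s / sqrt(n)
u_A = 0.7846 / sqrt(18)
u_A = 0.7846 / 4.2426407
u_A = 0.1849

0.1849


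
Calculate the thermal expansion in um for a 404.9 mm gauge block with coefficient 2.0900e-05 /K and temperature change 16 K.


dL = L * alpha * dT
= 404.9 * 2.0900e-05 * 16
= 0.1353986 mm
dL_um = 0.1353986 * 1000 = 135.3986 um

135.3986


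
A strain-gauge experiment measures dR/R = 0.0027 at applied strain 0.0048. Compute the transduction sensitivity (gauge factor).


GF = (dR/R) / epsilon
= 0.0027 / 0.0048
= 0.5625

0.5625


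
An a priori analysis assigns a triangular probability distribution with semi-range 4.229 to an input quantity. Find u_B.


u_B = half_width / sqrt(6)
u_B = 4.229 / 2.4494897
u_B = 1.7265

1.7265


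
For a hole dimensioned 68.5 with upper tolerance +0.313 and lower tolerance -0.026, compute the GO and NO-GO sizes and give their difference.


GO = nominal - lower_tol (smallest hole = maximum material condition)
GO = 68.5 - 0.026 = 68.474
NO-GO = nominal + upper_tol (largest hole = least material condition)
NO-GO = 68.5 + 0.313 = 68.813
spread = NO-GO - GO = 68.813 - 68.474 = 0.3390

0.3390


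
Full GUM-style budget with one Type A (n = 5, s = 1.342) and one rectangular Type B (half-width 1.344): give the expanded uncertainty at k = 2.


u_A = s / sqrt(n) = 1.342 / sqrt(5) = 0.60016065
u_B = half_width / sqrt(3) = 1.344 / sqrt(3) = 0.77595876
uc = sqrt(u_A^2 + u_B^2) = sqrt(0.60016065^2 + 0.77595876^2) = 0.98097136
U = k * uc = 2 * 0.98097136
U = 1.9619

1.9619


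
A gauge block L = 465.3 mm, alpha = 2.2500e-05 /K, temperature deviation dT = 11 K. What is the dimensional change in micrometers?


dL = L * alpha * dT
= 465.3 * 2.2500e-05 * 11
= 0.1151618 mm
dL_um = 0.1151618 * 1000 = 115.1618 um

115.1618


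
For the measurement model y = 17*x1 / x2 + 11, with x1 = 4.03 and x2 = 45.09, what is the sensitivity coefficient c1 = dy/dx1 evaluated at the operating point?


y = 17*x1 / x2 + 11
dy/dx1 = 17/x2
Evaluate at x2 = 45.09: c1 = 17 / 45.09
c1 = 0.3770

0.3770


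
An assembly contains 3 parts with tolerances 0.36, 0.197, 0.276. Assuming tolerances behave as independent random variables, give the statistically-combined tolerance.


RSS = sqrt(0.36^2 + 0.197^2 + 0.276^2)
= sqrt(0.244585)
= 0.4946

0.4946


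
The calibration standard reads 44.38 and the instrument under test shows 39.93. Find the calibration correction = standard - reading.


Correction = standard - reading
= 44.38 - 39.93
= 4.4500

4.4500


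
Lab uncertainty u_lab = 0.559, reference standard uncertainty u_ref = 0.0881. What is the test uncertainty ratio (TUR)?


TUR = u_lab / u_ref
= 0.559 / 0.0881
= 6.3451

6.3451


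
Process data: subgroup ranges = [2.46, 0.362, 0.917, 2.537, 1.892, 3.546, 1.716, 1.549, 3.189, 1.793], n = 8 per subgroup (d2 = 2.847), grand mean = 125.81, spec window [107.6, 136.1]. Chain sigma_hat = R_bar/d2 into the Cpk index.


R_bar = (2.46 + 0.362 + 0.917 + 2.537 + 1.892 + 3.546 + 1.716 + 1.549 + 3.189 + 1.793) / 10 = 1.9961
sigma = R_bar / d2 = 1.9961 / 2.847 = 0.70112399
Cp = (USL - LSL)/(6*sigma) = (136.1 - 107.6)/(6*0.70112399) = 6.7748
Cpu = (136.1 - 125.81)/(3*0.70112399) = 4.8921
Cpl = (125.81 - 107.6)/(3*0.70112399) = 8.6575
Cpk = min(Cpu, Cpl) = 4.8921

4.8921


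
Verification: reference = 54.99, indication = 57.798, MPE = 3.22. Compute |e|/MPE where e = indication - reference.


e = indication - reference = 57.798 - 54.99 = 2.8080
|e| = 2.8080
ratio = |e| / MPE = 2.8080 / 3.22
ratio = 0.8720

0.8720


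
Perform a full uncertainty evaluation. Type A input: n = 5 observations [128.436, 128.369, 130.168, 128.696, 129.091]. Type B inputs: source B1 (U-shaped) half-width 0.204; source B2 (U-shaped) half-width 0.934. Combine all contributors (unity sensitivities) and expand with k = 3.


mean = (128.436 + 128.369 + 130.168 + 128.696 + 129.091) / 5 = 128.952
s = sqrt(sum((x - mean)^2)/(n-1)) = 0.73648795
u_A = s / sqrt(n) = 0.73648795 / sqrt(5) = 0.32936742
u_B1 = 0.204 / sqrt(2) = 0.14424978
u_B2 = 0.934 / sqrt(2) = 0.66043773
uc = sqrt(0.32936742^2 + 0.14424978^2 + 0.66043773^2) = 0.75197666
U = k * uc = 3 * 0.75197666
U = 2.2559

2.2559


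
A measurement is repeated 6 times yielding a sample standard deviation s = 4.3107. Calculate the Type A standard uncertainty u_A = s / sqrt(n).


u_A = s / sqrt(n)
u_A = 4.3107 / sqrt(6)
u_A = 4.3107 / 2.4494897
u_A = 1.7598

1.7598


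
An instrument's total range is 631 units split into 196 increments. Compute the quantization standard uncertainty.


resolution = range / divisions
resolution = 631 / 196 = 3.2193878
u_res = resolution / (2*sqrt(3))
u_res = 3.2193878 / 3.4641016
u_res = 0.9294

0.9294


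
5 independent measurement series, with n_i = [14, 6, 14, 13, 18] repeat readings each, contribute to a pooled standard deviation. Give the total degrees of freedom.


nu = sum_i (n_i - 1)
nu = ((14 - 1) + (6 - 1) + (14 - 1) + (13 - 1) + (18 - 1))
nu = 13 + 5 + 13 + 12 + 17
nu = 60

60


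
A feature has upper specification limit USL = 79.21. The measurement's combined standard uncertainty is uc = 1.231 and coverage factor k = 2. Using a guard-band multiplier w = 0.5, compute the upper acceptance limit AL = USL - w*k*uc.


U = k * uc = 2 * 1.231 = 2.462
guard band g = w * U = 0.5 * 2.462 = 1.231
AL = USL - g = 79.21 - 1.231
AL = 77.9790

77.9790


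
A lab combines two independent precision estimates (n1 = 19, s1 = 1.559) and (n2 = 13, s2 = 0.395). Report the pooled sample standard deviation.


s_p = sqrt(((n1-1)*s1^2 + (n2-1)*s2^2) / (n1+n2-2))
numerator = (19-1)*1.559^2 + (13-1)*0.395^2 = 43.748658 + 1.8723 = 45.620958
denominator = 19 + 13 - 2 = 30
s_p^2 = 45.620958 / 30 = 1.5206986
s_p = sqrt(1.5206986) = 1.2332

1.2332


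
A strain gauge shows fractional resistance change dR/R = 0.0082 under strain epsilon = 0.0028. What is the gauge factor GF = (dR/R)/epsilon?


GF = (dR/R) / epsilon
= 0.0082 / 0.0028
= 2.9286

2.9286


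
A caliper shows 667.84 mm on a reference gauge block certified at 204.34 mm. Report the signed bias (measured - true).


Systematic error = measured - true
= 667.84 - 204.34
= 463.5000

463.5000


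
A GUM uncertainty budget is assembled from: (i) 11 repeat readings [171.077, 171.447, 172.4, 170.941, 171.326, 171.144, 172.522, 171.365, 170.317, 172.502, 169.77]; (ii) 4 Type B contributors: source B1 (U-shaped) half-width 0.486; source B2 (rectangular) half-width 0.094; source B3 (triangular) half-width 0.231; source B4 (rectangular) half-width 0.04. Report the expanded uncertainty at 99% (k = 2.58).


mean = (171.077 + 171.447 + 172.4 + 170.941 + 171.326 + 171.144 + 172.522 + 171.365 + 170.317 + 172.502 + 169.77) / 11 = 171.3464545
s = sqrt(sum((x - mean)^2)/(n-1)) = 0.87527109
u_A = s / sqrt(n) = 0.87527109 / sqrt(11) = 0.26390416
u_B1 = 0.486 / sqrt(2) = 0.3436539
u_B2 = 0.094 / sqrt(3) = 0.054270925
u_B3 = 0.231 / sqrt(6) = 0.094305355
u_B4 = 0.04 / sqrt(3) = 0.023094011
uc = sqrt(0.26390416^2 + 0.3436539^2 + 0.054270925^2 + 0.094305355^2 + 0.023094011^2) = 0.44734279
U = k * uc = 2.58 * 0.44734279
U = 1.1541

1.1541


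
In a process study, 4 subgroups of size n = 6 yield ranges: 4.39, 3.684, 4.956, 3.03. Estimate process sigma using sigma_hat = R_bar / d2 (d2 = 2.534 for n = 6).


R_bar = (4.39 + 3.684 + 4.956 + 3.03) / 4
R_bar = 16.06 / 4 = 4.015
sigma_hat = R_bar / d2 = 4.015 / 2.534 = 1.5845

1.5845


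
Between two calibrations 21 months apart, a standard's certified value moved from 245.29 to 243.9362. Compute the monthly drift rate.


rate = (v2 - v1) / months
= (243.9362 - 245.29) / 21
= -1.3538 / 21
= -0.0645

-0.0645


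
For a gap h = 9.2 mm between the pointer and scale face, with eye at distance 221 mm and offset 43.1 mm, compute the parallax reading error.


error = h * offset / d
= 9.2 * 43.1 / 221
= 1.7942

1.7942


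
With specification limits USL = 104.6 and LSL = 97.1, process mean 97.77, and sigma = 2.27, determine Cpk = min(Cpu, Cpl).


Cpu = (USL - mean) / (3*sigma) = (104.6 - 97.77) / (3*2.27) = 1.0029
Cpl = (mean - LSL) / (3*sigma) = (97.77 - 97.1) / (3*2.27) = 0.0984
Cpk = min(Cpu, Cpl) = 0.0984

0.0984


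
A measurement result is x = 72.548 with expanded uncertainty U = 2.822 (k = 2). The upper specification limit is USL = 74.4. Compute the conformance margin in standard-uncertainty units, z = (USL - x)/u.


u = U / k = 2.822 / 2 = 1.411
margin = |USL - x| = |74.4 - 72.548| = 1.852
z = margin / u = 1.852 / 1.411
z = 1.3125

1.3125


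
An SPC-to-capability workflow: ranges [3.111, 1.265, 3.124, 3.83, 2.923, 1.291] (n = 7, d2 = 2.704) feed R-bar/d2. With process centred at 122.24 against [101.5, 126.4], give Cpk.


R_bar = (3.111 + 1.265 + 3.124 + 3.83 + 2.923 + 1.291) / 6 = 2.5906667
sigma = R_bar / d2 = 2.5906667 / 2.704 = 0.9580868
Cp = (USL - LSL)/(6*sigma) = (126.4 - 101.5)/(6*0.9580868) = 4.3315
Cpu = (126.4 - 122.24)/(3*0.9580868) = 1.4473
Cpl = (122.24 - 101.5)/(3*0.9580868) = 7.2158
Cpk = min(Cpu, Cpl) = 1.4473

1.4473


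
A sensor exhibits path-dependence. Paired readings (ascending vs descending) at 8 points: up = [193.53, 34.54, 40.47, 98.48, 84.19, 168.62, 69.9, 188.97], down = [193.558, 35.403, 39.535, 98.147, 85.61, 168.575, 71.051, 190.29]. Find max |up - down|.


|193.53 - 193.558| = 0.0280
|34.54 - 35.403| = 0.8630
|40.47 - 39.535| = 0.9350
|98.48 - 98.147| = 0.3330
|84.19 - 85.61| = 1.4200
|168.62 - 168.575| = 0.0450
|69.9 - 71.051| = 1.1510
|188.97 - 190.29| = 1.3200
hysteresis = max(diffs) = 1.4200

1.4200


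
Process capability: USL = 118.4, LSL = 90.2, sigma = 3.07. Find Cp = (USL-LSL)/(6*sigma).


Cp = (USL - LSL) / (6 * sigma)
= (118.4 - 90.2) / (6 * 3.07)
= 28.2000 / 18.4200
= 1.5309

1.5309


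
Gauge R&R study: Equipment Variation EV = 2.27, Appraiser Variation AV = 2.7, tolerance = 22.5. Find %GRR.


GRR = sqrt(EV^2 + AV^2) = sqrt(2.27^2 + 2.7^2) = 3.5274495
%GRR = GRR / tol * 100 = 3.5274495 / 22.5 * 100
%GRR = 15.6776

15.6776


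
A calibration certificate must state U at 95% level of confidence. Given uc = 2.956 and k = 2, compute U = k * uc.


U = k * uc
U = 2 * 2.956
U = 5.9120

5.9120


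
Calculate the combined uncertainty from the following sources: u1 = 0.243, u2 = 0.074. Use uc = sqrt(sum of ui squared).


uc = sqrt(0.243^2 + 0.074^2)
uc = sqrt(0.064525)
uc = 0.2540

0.2540


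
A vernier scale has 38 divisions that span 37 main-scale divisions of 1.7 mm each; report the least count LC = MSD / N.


LC = MSD / n_div
= 1.7 / 38
= 0.0447

0.0447


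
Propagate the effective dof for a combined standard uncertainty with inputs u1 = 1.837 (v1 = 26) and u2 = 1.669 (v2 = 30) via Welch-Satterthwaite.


uc = sqrt(u1^2 + u2^2) = sqrt(1.837^2 + 1.669^2) = 2.4819609
v_eff = uc^4 / (u1^4/v1 + u2^4/v2)
= 2.4819609^4 / (1.837^4/26 + 1.669^4/30)
= 37.9472 / 0.69663408
v_eff = 54.4722

54.4722


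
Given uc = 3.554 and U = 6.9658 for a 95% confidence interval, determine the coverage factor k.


k = U / uc
k = 6.9658 / 3.554
k = 1.96

1.96


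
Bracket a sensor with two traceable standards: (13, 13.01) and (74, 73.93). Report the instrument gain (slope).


slope = (y2 - y1) / (x2 - x1)
= (73.93 - 13.01) / (74 - 13)
= 60.9200 / 61
= 0.9987

0.9987


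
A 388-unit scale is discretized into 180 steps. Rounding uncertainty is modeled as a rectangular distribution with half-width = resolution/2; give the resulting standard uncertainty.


resolution = range / divisions
resolution = 388 / 180 = 2.1555556
u_res = resolution / (2*sqrt(3))
u_res = 2.1555556 / 3.4641016
u_res = 0.6223

0.6223


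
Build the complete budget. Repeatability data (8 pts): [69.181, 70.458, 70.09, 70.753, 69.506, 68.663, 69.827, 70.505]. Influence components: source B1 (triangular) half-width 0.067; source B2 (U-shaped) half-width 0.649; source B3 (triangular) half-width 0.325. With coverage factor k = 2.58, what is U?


mean = (69.181 + 70.458 + 70.09 + 70.753 + 69.506 + 68.663 + 69.827 + 70.505) / 8 = 69.872875
s = sqrt(sum((x - mean)^2)/(n-1)) = 0.72139813
u_A = s / sqrt(n) = 0.72139813 / sqrt(8) = 0.25505275
u_B1 = 0.067 / sqrt(6) = 0.027352635
u_B2 = 0.649 / sqrt(2) = 0.4589123
u_B3 = 0.325 / sqrt(6) = 0.13268069
uc = sqrt(0.25505275^2 + 0.027352635^2 + 0.4589123^2 + 0.13268069^2) = 0.54222204
U = k * uc = 2.58 * 0.54222204
U = 1.3989

1.3989


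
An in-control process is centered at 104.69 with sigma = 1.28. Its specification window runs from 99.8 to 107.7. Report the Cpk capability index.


Cpu = (USL - mean) / (3*sigma) = (107.7 - 104.69) / (3*1.28) = 0.7839
Cpl = (mean - LSL) / (3*sigma) = (104.69 - 99.8) / (3*1.28) = 1.2734
Cpk = min(Cpu, Cpl) = 0.7839

0.7839


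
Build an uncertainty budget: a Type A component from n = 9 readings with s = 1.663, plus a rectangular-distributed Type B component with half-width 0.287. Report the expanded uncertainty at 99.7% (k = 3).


u_A = s / sqrt(n) = 1.663 / sqrt(9) = 0.55433333
u_B = half_width / sqrt(3) = 0.287 / sqrt(3) = 0.16569953
uc = sqrt(u_A^2 + u_B^2) = sqrt(0.55433333^2 + 0.16569953^2) = 0.57856873
U = k * uc = 3 * 0.57856873
U = 1.7357

1.7357


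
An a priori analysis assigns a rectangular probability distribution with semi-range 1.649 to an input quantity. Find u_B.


u_B = half_width / sqrt(3)
u_B = 1.649 / 1.7320508
u_B = 0.9521

0.9521


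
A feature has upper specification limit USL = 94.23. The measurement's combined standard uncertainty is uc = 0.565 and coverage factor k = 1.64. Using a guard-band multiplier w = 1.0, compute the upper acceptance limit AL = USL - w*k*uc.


U = k * uc = 1.64 * 0.565 = 0.9266
guard band g = w * U = 1.0 * 0.9266 = 0.9266
AL = USL - g = 94.23 - 0.9266
AL = 93.3034

93.3034


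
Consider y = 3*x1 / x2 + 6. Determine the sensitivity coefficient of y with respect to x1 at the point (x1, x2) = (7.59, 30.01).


y = 3*x1 / x2 + 6
dy/dx1 = 3/x2
Evaluate at x2 = 30.01: c1 = 3 / 30.01
c1 = 0.1000

0.1000


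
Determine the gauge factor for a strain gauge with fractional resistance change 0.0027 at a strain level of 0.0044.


GF = (dR/R) / epsilon
= 0.0027 / 0.0044
= 0.6136

0.6136


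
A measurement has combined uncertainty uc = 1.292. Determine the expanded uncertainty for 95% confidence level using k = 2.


U = k * uc
U = 2 * 1.292
U = 2.5840

2.5840


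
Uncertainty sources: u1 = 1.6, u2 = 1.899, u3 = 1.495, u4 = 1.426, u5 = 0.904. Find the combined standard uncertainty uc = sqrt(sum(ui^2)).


uc = sqrt(1.6^2 + 1.899^2 + 1.495^2 + 1.426^2 + 0.904^2)
uc = sqrt(11.251918)
uc = 3.3544

3.3544


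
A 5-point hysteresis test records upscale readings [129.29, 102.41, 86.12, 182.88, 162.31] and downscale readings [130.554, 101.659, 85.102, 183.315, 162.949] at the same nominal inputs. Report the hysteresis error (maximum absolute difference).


|129.29 - 130.554| = 1.2640
|102.41 - 101.659| = 0.7510
|86.12 - 85.102| = 1.0180
|182.88 - 183.315| = 0.4350
|162.31 - 162.949| = 0.6390
hysteresis = max(diffs) = 1.2640

1.2640


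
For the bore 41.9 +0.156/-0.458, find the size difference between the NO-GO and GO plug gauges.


GO = nominal - lower_tol (smallest hole = maximum material condition)
GO = 41.9 - 0.458 = 41.442
NO-GO = nominal + upper_tol (largest hole = least material condition)
NO-GO = 41.9 + 0.156 = 42.056
spread = NO-GO - GO = 42.056 - 41.442 = 0.6140

0.6140


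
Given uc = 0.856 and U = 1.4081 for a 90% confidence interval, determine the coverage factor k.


k = U / uc
k = 1.4081 / 0.856
k = 1.645

1.645


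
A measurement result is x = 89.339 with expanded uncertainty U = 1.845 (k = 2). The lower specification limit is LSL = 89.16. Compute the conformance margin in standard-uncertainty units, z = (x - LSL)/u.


u = U / k = 1.845 / 2 = 0.9225
margin = |LSL - x| = |89.16 - 89.339| = 0.179
z = margin / u = 0.179 / 0.9225
z = 0.1940

0.1940


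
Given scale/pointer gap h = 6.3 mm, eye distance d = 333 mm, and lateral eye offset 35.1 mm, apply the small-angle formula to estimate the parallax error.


error = h * offset / d
= 6.3 * 35.1 / 333
= 0.6641

0.6641


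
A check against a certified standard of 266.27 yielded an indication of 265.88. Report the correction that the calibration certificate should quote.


Correction = standard - reading
= 266.27 - 265.88
= 0.3900

0.3900


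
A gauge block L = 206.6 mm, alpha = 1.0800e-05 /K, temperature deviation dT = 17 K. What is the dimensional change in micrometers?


dL = L * alpha * dT
= 206.6 * 1.0800e-05 * 17
= 0.0379318 mm
dL_um = 0.0379318 * 1000 = 37.9318 um

37.9318


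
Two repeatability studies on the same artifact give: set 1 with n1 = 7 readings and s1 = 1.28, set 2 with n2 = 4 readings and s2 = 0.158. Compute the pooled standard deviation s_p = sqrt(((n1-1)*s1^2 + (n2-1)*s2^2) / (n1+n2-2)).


s_p = sqrt(((n1-1)*s1^2 + (n2-1)*s2^2) / (n1+n2-2))
numerator = (7-1)*1.28^2 + (4-1)*0.158^2 = 9.8304 + 0.074892 = 9.905292
denominator = 7 + 4 - 2 = 9
s_p^2 = 9.905292 / 9 = 1.100588
s_p = sqrt(1.100588) = 1.0491

1.0491


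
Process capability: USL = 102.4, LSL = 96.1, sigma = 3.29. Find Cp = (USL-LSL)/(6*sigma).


Cp = (USL - LSL) / (6 * sigma)
= (102.4 - 96.1) / (6 * 3.29)
= 6.3000 / 19.7400
= 0.3191

0.3191


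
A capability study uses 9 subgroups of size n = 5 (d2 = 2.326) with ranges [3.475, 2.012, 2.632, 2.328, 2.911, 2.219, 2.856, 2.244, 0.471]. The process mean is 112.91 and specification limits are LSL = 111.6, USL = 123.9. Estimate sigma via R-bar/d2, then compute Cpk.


R_bar = (3.475 + 2.012 + 2.632 + 2.328 + 2.911 + 2.219 + 2.856 + 2.244 + 0.471) / 9 = 2.3497778
sigma = R_bar / d2 = 2.3497778 / 2.326 = 1.0102226
Cp = (USL - LSL)/(6*sigma) = (123.9 - 111.6)/(6*1.0102226) = 2.0293
Cpu = (123.9 - 112.91)/(3*1.0102226) = 3.6263
Cpl = (112.91 - 111.6)/(3*1.0102226) = 0.4322
Cpk = min(Cpu, Cpl) = 0.4322

0.4322


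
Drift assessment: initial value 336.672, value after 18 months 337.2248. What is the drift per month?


rate = (v2 - v1) / months
= (337.2248 - 336.672) / 18
= 0.5528 / 18
= 0.0307

0.0307


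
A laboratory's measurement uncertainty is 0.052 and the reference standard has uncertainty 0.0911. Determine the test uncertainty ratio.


TUR = u_lab / u_ref
= 0.052 / 0.0911
= 0.5708

0.5708


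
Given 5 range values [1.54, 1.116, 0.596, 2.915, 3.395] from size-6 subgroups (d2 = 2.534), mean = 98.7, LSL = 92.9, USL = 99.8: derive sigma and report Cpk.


R_bar = (1.54 + 1.116 + 0.596 + 2.915 + 3.395) / 5 = 1.9124
sigma = R_bar / d2 = 1.9124 / 2.534 = 0.75469613
Cp = (USL - LSL)/(6*sigma) = (99.8 - 92.9)/(6*0.75469613) = 1.5238
Cpu = (99.8 - 98.7)/(3*0.75469613) = 0.4858
Cpl = (98.7 - 92.9)/(3*0.75469613) = 2.5617
Cpk = min(Cpu, Cpl) = 0.4858

0.4858


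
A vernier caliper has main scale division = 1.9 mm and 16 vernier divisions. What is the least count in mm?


LC = MSD / n_div
= 1.9 / 16
= 0.1187

0.1187


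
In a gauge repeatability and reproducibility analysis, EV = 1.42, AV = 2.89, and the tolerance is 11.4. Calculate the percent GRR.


GRR = sqrt(EV^2 + AV^2) = sqrt(1.42^2 + 2.89^2) = 3.2200155
%GRR = GRR / tol * 100 = 3.2200155 / 11.4 * 100
%GRR = 28.2458

28.2458


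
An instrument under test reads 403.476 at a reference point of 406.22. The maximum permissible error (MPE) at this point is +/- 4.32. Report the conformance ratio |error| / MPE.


e = indication - reference = 403.476 - 406.22 = -2.7440
|e| = 2.7440
ratio = |e| / MPE = 2.7440 / 4.32
ratio = 0.6352

0.6352


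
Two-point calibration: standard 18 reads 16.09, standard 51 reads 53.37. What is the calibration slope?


slope = (y2 - y1) / (x2 - x1)
= (53.37 - 16.09) / (51 - 18)
= 37.2800 / 33
= 1.1297

1.1297


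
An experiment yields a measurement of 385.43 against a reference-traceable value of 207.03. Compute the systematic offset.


Systematic error = measured - true
= 385.43 - 207.03
= 178.4000

178.4000


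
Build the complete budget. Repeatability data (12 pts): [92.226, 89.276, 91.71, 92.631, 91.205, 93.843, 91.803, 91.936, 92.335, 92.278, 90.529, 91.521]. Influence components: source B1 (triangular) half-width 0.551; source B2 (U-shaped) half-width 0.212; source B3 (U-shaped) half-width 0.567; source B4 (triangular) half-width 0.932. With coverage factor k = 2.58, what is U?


mean = (92.226 + 89.276 + 91.71 + 92.631 + 91.205 + 93.843 + 91.803 + 91.936 + 92.335 + 92.278 + 90.529 + 91.521) / 12 = 91.77441667
s = sqrt(sum((x - mean)^2)/(n-1)) = 1.1280405
u_A = s / sqrt(n) = 1.1280405 / sqrt(12) = 0.32563724
u_B1 = 0.551 / sqrt(6) = 0.22494481
u_B2 = 0.212 / sqrt(2) = 0.14990664
u_B3 = 0.567 / sqrt(2) = 0.40092954
u_B4 = 0.932 / sqrt(6) = 0.38048741
uc = sqrt(0.32563724^2 + 0.22494481^2 + 0.14990664^2 + 0.40092954^2 + 0.38048741^2) = 0.69615152
U = k * uc = 2.58 * 0.69615152
U = 1.7961

1.7961


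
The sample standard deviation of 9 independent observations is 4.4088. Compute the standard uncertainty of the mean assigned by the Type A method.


u_A = s / sqrt(n)
u_A = 4.4088 / sqrt(9)
u_A = 4.4088 / 3
u_A = 1.4696

1.4696


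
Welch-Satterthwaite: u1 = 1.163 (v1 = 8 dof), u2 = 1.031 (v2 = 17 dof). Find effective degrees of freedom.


uc = sqrt(u1^2 + u2^2) = sqrt(1.163^2 + 1.031^2) = 1.5541975
v_eff = uc^4 / (u1^4/v1 + u2^4/v2)
= 1.5541975^4 / (1.163^4/8 + 1.031^4/17)
= 5.8347845 / 0.29514425
v_eff = 19.7693

19.7693


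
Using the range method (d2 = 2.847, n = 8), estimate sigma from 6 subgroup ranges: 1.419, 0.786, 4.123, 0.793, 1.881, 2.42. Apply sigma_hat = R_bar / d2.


R_bar = (1.419 + 0.786 + 4.123 + 0.793 + 1.881 + 2.42) / 6
R_bar = 11.422 / 6 = 1.9036667
sigma_hat = R_bar / d2 = 1.9036667 / 2.847 = 0.6687

0.6687


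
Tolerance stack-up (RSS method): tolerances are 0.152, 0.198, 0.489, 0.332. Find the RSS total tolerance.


RSS = sqrt(0.152^2 + 0.198^2 + 0.489^2 + 0.332^2)
= sqrt(0.411653)
= 0.6416

0.6416


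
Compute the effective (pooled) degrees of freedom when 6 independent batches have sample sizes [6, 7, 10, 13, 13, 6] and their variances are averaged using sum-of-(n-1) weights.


nu = sum_i (n_i - 1)
nu = ((6 - 1) + (7 - 1) + (10 - 1) + (13 - 1) + (13 - 1) + (6 - 1))
nu = 5 + 6 + 9 + 12 + 12 + 5
nu = 49

49


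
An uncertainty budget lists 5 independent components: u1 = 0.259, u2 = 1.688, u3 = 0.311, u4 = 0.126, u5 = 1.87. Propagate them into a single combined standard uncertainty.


uc = sqrt(0.259^2 + 1.688^2 + 0.311^2 + 0.126^2 + 1.87^2)
uc = sqrt(6.525922)
uc = 2.5546

2.5546


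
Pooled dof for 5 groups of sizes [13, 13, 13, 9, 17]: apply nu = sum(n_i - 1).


nu = sum_i (n_i - 1)
nu = ((13 - 1) + (13 - 1) + (13 - 1) + (9 - 1) + (17 - 1))
nu = 12 + 12 + 12 + 8 + 16
nu = 60

60


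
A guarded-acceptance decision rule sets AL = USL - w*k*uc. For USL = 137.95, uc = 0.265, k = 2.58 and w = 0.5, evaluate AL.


U = k * uc = 2.58 * 0.265 = 0.6837
guard band g = w * U = 0.5 * 0.6837 = 0.34185
AL = USL - g = 137.95 - 0.34185
AL = 137.6081

137.6081


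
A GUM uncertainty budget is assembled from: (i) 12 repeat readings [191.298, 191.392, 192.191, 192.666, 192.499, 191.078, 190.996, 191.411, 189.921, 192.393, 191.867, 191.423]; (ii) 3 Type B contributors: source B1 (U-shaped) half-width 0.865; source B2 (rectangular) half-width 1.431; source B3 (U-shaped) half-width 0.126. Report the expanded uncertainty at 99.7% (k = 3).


mean = (191.298 + 191.392 + 192.191 + 192.666 + 192.499 + 191.078 + 190.996 + 191.411 + 189.921 + 192.393 + 191.867 + 191.423) / 12 = 191.5945833
s = sqrt(sum((x - mean)^2)/(n-1)) = 0.7776119
u_A = s / sqrt(n) = 0.7776119 / sqrt(12) = 0.22447722
u_B1 = 0.865 / sqrt(2) = 0.61164737
u_B2 = 1.431 / sqrt(3) = 0.82618824
u_B3 = 0.126 / sqrt(2) = 0.089095454
uc = sqrt(0.22447722^2 + 0.61164737^2 + 0.82618824^2 + 0.089095454^2) = 1.0559486
U = k * uc = 3 * 1.0559486
U = 3.1678

3.1678


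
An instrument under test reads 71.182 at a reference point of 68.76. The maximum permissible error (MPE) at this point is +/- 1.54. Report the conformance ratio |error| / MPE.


e = indication - reference = 71.182 - 68.76 = 2.4220
|e| = 2.4220
ratio = |e| / MPE = 2.4220 / 1.54
ratio = 1.5727

1.5727


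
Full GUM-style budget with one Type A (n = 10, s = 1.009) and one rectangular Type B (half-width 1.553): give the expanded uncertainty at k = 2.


u_A = s / sqrt(n) = 1.009 / sqrt(10) = 0.31907382
u_B = half_width / sqrt(3) = 1.553 / sqrt(3) = 0.89662497
uc = sqrt(u_A^2 + u_B^2) = sqrt(0.31907382^2 + 0.89662497^2) = 0.95170607
U = k * uc = 2 * 0.95170607
U = 1.9034

1.9034
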